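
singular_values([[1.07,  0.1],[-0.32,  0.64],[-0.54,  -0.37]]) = [1.24, 0.74]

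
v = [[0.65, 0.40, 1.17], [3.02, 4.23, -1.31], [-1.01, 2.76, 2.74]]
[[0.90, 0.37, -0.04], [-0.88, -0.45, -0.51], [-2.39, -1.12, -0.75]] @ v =[[1.74, 1.81, 0.46], [-1.42, -3.66, -1.84], [-4.18, -7.76, -3.38]]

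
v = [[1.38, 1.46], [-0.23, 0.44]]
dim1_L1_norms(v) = [2.84, 0.67]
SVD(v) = [[-1.0, -0.08], [-0.08, 1.00]] @ diag([2.0158549094448177, 0.46779160324574626]) @ [[-0.67, -0.74], [-0.74, 0.67]]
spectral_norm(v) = 2.02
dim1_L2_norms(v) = [2.01, 0.5]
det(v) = 0.94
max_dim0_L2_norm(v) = 1.52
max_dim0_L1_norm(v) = 1.9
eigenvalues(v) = [(0.91+0.34j), (0.91-0.34j)]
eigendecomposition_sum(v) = [[0.69-0.46j,(0.73-1.96j)], [(-0.12+0.31j),(0.22+0.8j)]] + [[0.69+0.46j, (0.73+1.96j)],  [-0.12-0.31j, 0.22-0.80j]]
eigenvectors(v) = [[(0.93+0j), 0.93-0.00j], [-0.30+0.22j, -0.30-0.22j]]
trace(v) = 1.82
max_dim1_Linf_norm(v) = 1.46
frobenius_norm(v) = 2.07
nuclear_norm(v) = 2.48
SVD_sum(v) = [[1.35, 1.49], [0.11, 0.13]] + [[0.03,-0.03], [-0.34,0.31]]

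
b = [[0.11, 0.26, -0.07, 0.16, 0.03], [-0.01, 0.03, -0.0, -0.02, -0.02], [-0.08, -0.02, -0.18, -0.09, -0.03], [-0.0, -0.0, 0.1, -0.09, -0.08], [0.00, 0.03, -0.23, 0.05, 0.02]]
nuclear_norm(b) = 0.83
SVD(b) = [[-0.83, 0.42, 0.31, 0.12, -0.16],[-0.01, 0.00, 0.32, 0.27, 0.91],[-0.06, -0.71, 0.49, 0.42, -0.29],[0.30, 0.18, 0.74, -0.57, -0.08],[-0.47, -0.54, -0.15, -0.64, 0.24]] @ diag([0.3701657760292409, 0.2956370897430585, 0.1295525981349057, 0.03271118009263254, 0.00470238645452224]) @ [[-0.23, -0.62, 0.56, -0.48, -0.15], [0.35, 0.36, 0.81, 0.30, 0.03], [-0.06, 0.59, -0.01, -0.57, -0.57], [-0.7, 0.37, 0.16, -0.12, 0.58], [-0.57, -0.04, 0.07, 0.59, -0.57]]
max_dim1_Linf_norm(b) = 0.26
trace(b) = -0.11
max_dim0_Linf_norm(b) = 0.26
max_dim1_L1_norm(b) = 0.63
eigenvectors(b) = [[(0.09+0j), (-0.81+0j), (-0.81-0j), -0.58+0.05j, -0.58-0.05j], [0.05+0.00j, 0.07-0.12j, 0.07+0.12j, (-0.03-0.05j), -0.03+0.05j], [0.69+0.00j, (0.21-0j), 0.21+0.00j, 0.03+0.00j, 0.03-0.00j], [-0.10+0.00j, 0.22-0.20j, 0.22+0.20j, (0.64+0j), 0.64-0.00j], [0.71+0.00j, -0.37+0.22j, -0.37-0.22j, -0.48-0.15j, (-0.48+0.15j)]]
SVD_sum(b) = [[0.07, 0.19, -0.17, 0.15, 0.05], [0.00, 0.00, -0.0, 0.00, 0.0], [0.01, 0.01, -0.01, 0.01, 0.0], [-0.03, -0.07, 0.06, -0.05, -0.02], [0.04, 0.11, -0.10, 0.08, 0.03]] + [[0.04,  0.05,  0.1,  0.04,  0.0], [0.0,  0.0,  0.00,  0.00,  0.0], [-0.07,  -0.08,  -0.17,  -0.06,  -0.01], [0.02,  0.02,  0.04,  0.02,  0.0], [-0.06,  -0.06,  -0.13,  -0.05,  -0.00]] + [[-0.0, 0.02, -0.0, -0.02, -0.02], [-0.0, 0.02, -0.00, -0.02, -0.02], [-0.0, 0.04, -0.00, -0.04, -0.04], [-0.01, 0.06, -0.0, -0.05, -0.05], [0.00, -0.01, 0.00, 0.01, 0.01]] + [[-0.0, 0.00, 0.0, -0.00, 0.0], [-0.01, 0.0, 0.00, -0.0, 0.01], [-0.01, 0.01, 0.0, -0.00, 0.01], [0.01, -0.01, -0.0, 0.0, -0.01], [0.01, -0.01, -0.0, 0.00, -0.01]] + [[0.0, 0.00, -0.0, -0.00, 0.0], [-0.00, -0.0, 0.00, 0.0, -0.0], [0.00, 0.0, -0.0, -0.00, 0.00], [0.00, 0.0, -0.0, -0.0, 0.0], [-0.0, -0.0, 0.00, 0.0, -0.00]]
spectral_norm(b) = 0.37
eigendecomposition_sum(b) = [[(-0.01+0j), 0j, -0.02-0.00j, -0.01+0.00j, -0.00+0.00j], [(-0+0j), 0.00+0.00j, -0.01-0.00j, (-0+0j), -0.00+0.00j], [(-0.04+0j), 0.04+0.00j, -0.18-0.00j, (-0.06+0j), -0.03+0.00j], [(0.01-0j), -0.01-0.00j, 0.03+0.00j, 0.01-0.00j, (0.01-0j)], [-0.04+0.00j, (0.04+0j), -0.18-0.00j, -0.06+0.00j, (-0.04+0j)]] + [[0.07-0.01j, 0.11-0.19j, 0.00-0.04j, 0.06+0.03j, -0.01+0.06j], [(-0+0.01j), (0.02+0.03j), (0.01+0j), -0.01+0.01j, -0.01-0.01j], [-0.02+0.00j, (-0.03+0.05j), -0.00+0.01j, (-0.02-0.01j), 0.00-0.02j], [-0.02+0.02j, 0.02+0.08j, (0.01+0.01j), -0.02+0.01j, -0.01-0.02j], [0.03-0.03j, -0.00-0.12j, -0.01-0.02j, 0.03-0.00j, (0.01+0.03j)]] + [[0.07+0.01j, 0.11+0.19j, 0.00+0.04j, (0.06-0.03j), (-0.01-0.06j)],[(-0-0.01j), 0.02-0.03j, 0.01-0.00j, (-0.01-0.01j), -0.01+0.01j],[-0.02-0.00j, -0.03-0.05j, (-0-0.01j), -0.02+0.01j, 0.02j],[-0.02-0.02j, (0.02-0.08j), (0.01-0.01j), (-0.02-0.01j), (-0.01+0.02j)],[(0.03+0.03j), (-0+0.12j), (-0.01+0.02j), (0.03+0j), (0.01-0.03j)]] + [[-0.01-0.01j, (0.02+0.05j), (-0.03-0.03j), 0.02-0.00j, 0.03+0.02j], [-0j, (-0+0j), 0.00-0.00j, 0.00+0.00j, -0.00+0.00j], [0j, (-0-0j), 0.00+0.00j, (-0-0j), -0.00-0.00j], [(0.01+0.02j), -0.01-0.05j, (0.03+0.03j), -0.03-0.00j, -0.03-0.03j], [(-0.01-0.02j), -0.00+0.04j, (-0.01-0.03j), (0.02+0.01j), (0.02+0.03j)]] + [[(-0.01+0.01j), 0.02-0.05j, (-0.03+0.03j), (0.02+0j), (0.03-0.02j)], [0.00+0.00j, (-0-0j), 0.00+0.00j, 0.00-0.00j, (-0-0j)], [-0j, (-0+0j), -0j, -0.00+0.00j, -0.00+0.00j], [0.01-0.02j, (-0.01+0.05j), 0.03-0.03j, (-0.03+0j), -0.03+0.03j], [-0.01+0.02j, -0.00-0.04j, -0.01+0.03j, (0.02-0.01j), (0.02-0.03j)]]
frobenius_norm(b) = 0.49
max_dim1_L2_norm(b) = 0.33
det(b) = -0.00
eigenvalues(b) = [(-0.21+0j), (0.08+0.07j), (0.08-0.07j), (-0.03+0.02j), (-0.03-0.02j)]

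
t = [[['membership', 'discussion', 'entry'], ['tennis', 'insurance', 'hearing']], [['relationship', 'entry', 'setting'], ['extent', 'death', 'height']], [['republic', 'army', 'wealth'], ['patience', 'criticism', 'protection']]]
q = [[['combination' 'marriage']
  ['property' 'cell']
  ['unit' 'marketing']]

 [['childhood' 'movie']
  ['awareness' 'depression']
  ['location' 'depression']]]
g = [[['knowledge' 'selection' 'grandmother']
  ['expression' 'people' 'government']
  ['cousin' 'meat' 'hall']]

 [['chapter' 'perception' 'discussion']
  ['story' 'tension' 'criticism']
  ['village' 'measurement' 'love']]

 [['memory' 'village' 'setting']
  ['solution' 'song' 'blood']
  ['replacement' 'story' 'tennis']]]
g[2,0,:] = ['memory', 'village', 'setting']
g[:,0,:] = [['knowledge', 'selection', 'grandmother'], ['chapter', 'perception', 'discussion'], ['memory', 'village', 'setting']]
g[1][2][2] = 'love'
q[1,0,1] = 'movie'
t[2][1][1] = 'criticism'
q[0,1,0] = 'property'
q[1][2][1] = 'depression'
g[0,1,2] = 'government'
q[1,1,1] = 'depression'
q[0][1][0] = 'property'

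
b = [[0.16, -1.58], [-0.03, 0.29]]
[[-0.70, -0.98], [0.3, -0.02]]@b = [[-0.08,0.82], [0.05,-0.48]]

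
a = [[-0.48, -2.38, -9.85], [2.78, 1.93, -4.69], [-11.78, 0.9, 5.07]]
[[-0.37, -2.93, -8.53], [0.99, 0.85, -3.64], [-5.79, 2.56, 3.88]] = a@ [[0.5, -0.11, 0.04], [-0.11, 0.84, 0.1], [0.04, 0.1, 0.84]]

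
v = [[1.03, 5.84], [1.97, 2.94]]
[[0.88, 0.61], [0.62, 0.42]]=v @ [[0.12, 0.08], [0.13, 0.09]]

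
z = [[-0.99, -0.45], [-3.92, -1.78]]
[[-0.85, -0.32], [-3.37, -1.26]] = z@[[0.87,-0.02], [-0.02,0.75]]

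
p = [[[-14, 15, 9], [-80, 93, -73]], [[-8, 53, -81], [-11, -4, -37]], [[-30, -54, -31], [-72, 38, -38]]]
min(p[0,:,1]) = 15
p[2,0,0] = -30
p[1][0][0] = -8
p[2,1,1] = 38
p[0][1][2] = -73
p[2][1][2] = -38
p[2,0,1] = -54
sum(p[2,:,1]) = -16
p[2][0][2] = -31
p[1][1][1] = -4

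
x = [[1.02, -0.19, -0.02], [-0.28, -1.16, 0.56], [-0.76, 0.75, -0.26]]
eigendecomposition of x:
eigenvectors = [[0.78, -0.09, -0.06], [-0.24, -0.41, -0.87], [-0.57, -0.91, 0.49]]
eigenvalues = [1.09, 0.0, -1.5]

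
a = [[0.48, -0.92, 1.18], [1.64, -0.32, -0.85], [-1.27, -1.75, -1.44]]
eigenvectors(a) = [[0.64+0.00j,0.64-0.00j,-0.18+0.00j], [0.02-0.58j,(0.02+0.58j),0.52+0.00j], [0.02+0.51j,(0.02-0.51j),(0.83+0j)]]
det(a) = -7.52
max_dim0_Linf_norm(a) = 1.75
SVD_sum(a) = [[0.23, 0.24, 0.24], [0.13, 0.14, 0.14], [-1.45, -1.52, -1.5]] + [[0.02, -0.01, -0.01], [1.51, -0.49, -0.96], [0.14, -0.05, -0.09]] + [[0.23, -1.16, 0.95], [-0.01, 0.03, -0.03], [0.04, -0.18, 0.15]]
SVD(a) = [[-0.16, -0.01, 0.99],[-0.09, -1.00, -0.03],[0.98, -0.09, 0.16]] @ diag([2.6245432686700623, 1.8674338998575177, 1.5353055919072296]) @ [[-0.56, -0.59, -0.58], [-0.81, 0.26, 0.52], [0.15, -0.76, 0.63]]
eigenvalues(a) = [(0.49+1.76j), (0.49-1.76j), (-2.26+0j)]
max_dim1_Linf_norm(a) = 1.75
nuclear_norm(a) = 6.03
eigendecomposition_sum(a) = [[0.25+0.87j,  -0.60+0.28j,  (0.43+0.01j)], [0.79-0.20j,  0.24+0.55j,  (0.03-0.39j)], [-0.68+0.22j,  -0.24-0.46j,  0.00+0.34j]] + [[0.25-0.87j, (-0.6-0.28j), (0.43-0.01j)], [(0.79+0.2j), 0.24-0.55j, (0.03+0.39j)], [(-0.68-0.22j), (-0.24+0.46j), 0.00-0.34j]] + [[-0.02+0.00j,(0.28+0j),0.32+0.00j], [0.05-0.00j,(-0.79-0j),(-0.9-0j)], [0.09-0.00j,-1.26-0.00j,-1.44-0.00j]]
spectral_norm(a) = 2.62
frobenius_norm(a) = 3.57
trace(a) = -1.28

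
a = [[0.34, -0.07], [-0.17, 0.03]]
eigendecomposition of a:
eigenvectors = [[0.90,  0.2], [-0.44,  0.98]]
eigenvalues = [0.37, -0.0]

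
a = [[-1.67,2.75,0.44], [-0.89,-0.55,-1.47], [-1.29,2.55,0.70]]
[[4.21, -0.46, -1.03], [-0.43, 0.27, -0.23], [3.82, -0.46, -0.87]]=a@[[-0.72, -0.26, 0.53], [1.04, -0.34, -0.03], [0.34, 0.1, -0.15]]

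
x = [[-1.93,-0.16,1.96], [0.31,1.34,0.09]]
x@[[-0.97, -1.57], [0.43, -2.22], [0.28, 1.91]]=[[2.35, 7.13], [0.30, -3.29]]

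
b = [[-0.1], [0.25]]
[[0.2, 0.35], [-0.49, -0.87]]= b @ [[-1.95,  -3.47]]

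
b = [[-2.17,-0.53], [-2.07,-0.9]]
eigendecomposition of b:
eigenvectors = [[-0.67, 0.27],  [-0.74, -0.96]]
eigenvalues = [-2.76, -0.31]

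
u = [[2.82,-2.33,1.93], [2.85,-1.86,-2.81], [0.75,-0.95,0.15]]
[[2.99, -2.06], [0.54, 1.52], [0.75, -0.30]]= u @[[0.4, -0.16], [-0.40, 0.07], [0.48, -0.75]]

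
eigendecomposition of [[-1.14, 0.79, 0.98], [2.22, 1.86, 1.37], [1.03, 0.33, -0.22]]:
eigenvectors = [[-0.24, -0.84, 0.19], [-0.95, 0.33, -0.67], [-0.19, 0.43, 0.72]]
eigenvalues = [2.71, -1.96, -0.25]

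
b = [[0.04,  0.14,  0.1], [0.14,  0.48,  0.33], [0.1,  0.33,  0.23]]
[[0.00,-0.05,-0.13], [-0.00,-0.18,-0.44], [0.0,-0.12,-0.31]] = b@[[0.56,-0.01,-1.13],  [-0.70,-0.71,-0.22],  [0.78,0.49,-0.53]]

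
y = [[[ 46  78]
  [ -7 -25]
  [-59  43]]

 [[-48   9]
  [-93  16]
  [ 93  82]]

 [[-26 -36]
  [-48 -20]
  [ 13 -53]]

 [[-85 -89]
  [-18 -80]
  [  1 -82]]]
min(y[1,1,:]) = -93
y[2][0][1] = -36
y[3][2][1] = -82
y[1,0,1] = 9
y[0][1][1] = -25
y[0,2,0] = -59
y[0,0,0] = 46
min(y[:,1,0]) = -93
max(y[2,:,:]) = 13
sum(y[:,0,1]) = -38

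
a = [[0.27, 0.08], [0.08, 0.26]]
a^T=[[0.27, 0.08],[0.08, 0.26]]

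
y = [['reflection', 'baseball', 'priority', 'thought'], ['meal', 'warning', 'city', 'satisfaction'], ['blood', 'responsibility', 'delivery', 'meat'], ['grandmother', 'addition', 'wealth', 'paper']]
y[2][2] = 'delivery'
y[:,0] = ['reflection', 'meal', 'blood', 'grandmother']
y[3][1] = 'addition'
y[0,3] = 'thought'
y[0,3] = 'thought'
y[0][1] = 'baseball'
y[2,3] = 'meat'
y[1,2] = 'city'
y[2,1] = 'responsibility'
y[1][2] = 'city'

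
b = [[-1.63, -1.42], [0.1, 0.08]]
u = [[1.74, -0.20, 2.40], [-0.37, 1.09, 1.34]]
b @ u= [[-2.31, -1.22, -5.81],[0.14, 0.07, 0.35]]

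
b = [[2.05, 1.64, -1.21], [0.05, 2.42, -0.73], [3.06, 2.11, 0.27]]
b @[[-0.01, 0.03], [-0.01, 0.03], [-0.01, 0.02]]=[[-0.02,0.09], [-0.02,0.06], [-0.05,0.16]]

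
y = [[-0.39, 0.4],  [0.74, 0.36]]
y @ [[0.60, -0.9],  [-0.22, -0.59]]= [[-0.32, 0.12], [0.36, -0.88]]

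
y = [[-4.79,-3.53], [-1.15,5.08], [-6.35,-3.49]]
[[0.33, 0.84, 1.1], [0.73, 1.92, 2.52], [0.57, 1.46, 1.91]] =y @ [[-0.15, -0.39, -0.51],[0.11, 0.29, 0.38]]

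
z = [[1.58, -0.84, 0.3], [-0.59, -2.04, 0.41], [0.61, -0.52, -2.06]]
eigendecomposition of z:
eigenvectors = [[(-0.98+0j), 0.16-0.04j, 0.16+0.04j], [(0.13+0j), (0.72+0j), (0.72-0j)], [(-0.17+0j), (0.07+0.67j), (0.07-0.67j)]]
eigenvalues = [(1.75+0j), (-2.13+0.41j), (-2.13-0.41j)]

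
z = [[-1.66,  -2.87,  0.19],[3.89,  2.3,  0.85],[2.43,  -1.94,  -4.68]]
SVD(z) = [[-0.11, 0.55, 0.83], [0.23, -0.79, 0.56], [0.97, 0.25, -0.04]] @ diag([5.633547249122805, 5.4603452660051, 1.4804982161139442]) @ [[0.61,-0.18,-0.77], [-0.62,-0.72,-0.32], [0.49,-0.68,0.55]]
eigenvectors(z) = [[0.30-0.48j, (0.3+0.48j), (-0.11+0j)], [-0.71+0.00j, -0.71-0.00j, (-0.06+0j)], [0.21-0.35j, 0.21+0.35j, 0.99+0.00j]]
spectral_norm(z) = 5.63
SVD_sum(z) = [[-0.39, 0.12, 0.49], [0.79, -0.23, -1.00], [3.32, -0.98, -4.20]] + [[-1.87,-2.16,-0.97], [2.69,3.1,1.4], [-0.86,-0.99,-0.45]] + [[0.6, -0.82, 0.67], [0.41, -0.56, 0.46], [-0.03, 0.04, -0.03]]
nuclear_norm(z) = 12.57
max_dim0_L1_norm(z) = 7.98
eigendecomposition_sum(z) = [[(-0.65+1.51j), -1.43+0.18j, (-0.16+0.18j)], [2.04-0.33j, 1.15+1.39j, (0.3+0.04j)], [-0.43+1.11j, (-1.02+0.17j), (-0.11+0.13j)]] + [[(-0.65-1.51j),-1.43-0.18j,(-0.16-0.18j)], [(2.04+0.33j),(1.15-1.39j),0.30-0.04j], [-0.43-1.11j,(-1.02-0.17j),(-0.11-0.13j)]] + [[(-0.37-0j),-0.01+0.00j,(0.5+0j)], [-0.19-0.00j,-0.01+0.00j,0.26+0.00j], [3.28+0.00j,0.11-0.00j,-4.47-0.00j]]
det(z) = -45.54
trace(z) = -4.04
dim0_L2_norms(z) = [4.88, 4.16, 4.76]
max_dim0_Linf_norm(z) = 4.68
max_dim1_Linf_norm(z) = 4.68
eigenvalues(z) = [(0.4+3.04j), (0.4-3.04j), (-4.84+0j)]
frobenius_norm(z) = 7.98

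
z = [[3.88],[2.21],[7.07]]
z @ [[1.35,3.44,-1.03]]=[[5.24, 13.35, -4.0], [2.98, 7.6, -2.28], [9.54, 24.32, -7.28]]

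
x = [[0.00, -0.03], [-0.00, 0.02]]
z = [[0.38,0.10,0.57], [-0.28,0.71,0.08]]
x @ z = [[0.01, -0.02, -0.0], [-0.01, 0.01, 0.0]]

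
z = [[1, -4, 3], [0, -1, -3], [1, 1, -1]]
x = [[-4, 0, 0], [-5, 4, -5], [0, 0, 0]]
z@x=[[16, -16, 20], [5, -4, 5], [-9, 4, -5]]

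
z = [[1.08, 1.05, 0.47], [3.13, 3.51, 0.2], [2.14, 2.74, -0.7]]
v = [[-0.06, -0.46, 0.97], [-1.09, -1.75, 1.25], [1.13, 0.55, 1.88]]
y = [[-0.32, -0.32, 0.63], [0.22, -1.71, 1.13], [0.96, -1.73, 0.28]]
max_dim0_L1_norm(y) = 3.76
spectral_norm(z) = 6.04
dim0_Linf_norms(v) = [1.13, 1.75, 1.88]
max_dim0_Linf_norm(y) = 1.73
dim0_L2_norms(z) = [3.94, 4.57, 0.87]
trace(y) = -1.75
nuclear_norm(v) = 4.91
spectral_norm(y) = 2.79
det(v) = -0.02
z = y @ v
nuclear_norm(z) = 6.92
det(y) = -0.01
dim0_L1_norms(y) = [1.5, 3.76, 2.04]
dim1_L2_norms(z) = [1.58, 4.71, 3.55]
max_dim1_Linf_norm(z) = 3.51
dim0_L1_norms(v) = [2.28, 2.76, 4.1]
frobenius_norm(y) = 2.97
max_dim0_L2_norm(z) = 4.57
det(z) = 0.01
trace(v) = 0.07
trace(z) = 3.89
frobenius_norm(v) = 3.48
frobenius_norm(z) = 6.10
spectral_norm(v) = 2.63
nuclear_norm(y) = 3.82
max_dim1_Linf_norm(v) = 1.88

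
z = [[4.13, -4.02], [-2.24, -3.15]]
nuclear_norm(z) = 9.60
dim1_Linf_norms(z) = [4.13, 3.15]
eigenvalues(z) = [5.21, -4.23]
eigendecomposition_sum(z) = [[4.61,-2.22], [-1.24,0.59]] + [[-0.48, -1.80], [-1.0, -3.74]]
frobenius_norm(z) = 6.94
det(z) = -22.01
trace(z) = 0.98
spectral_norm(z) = 5.82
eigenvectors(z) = [[0.97, 0.43], [-0.26, 0.90]]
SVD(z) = [[-0.98, -0.18], [-0.18, 0.98]] @ diag([5.81664947615681, 3.784704595014609]) @ [[-0.63, 0.78], [-0.78, -0.63]]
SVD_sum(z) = [[3.61, -4.44], [0.65, -0.80]] + [[0.52, 0.42], [-2.89, -2.35]]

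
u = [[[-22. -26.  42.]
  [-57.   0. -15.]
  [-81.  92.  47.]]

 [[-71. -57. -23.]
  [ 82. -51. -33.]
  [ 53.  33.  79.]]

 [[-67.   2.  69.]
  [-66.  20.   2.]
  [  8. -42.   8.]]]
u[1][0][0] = -71.0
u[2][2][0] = 8.0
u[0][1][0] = -57.0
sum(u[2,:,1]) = -20.0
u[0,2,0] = -81.0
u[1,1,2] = -33.0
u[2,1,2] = 2.0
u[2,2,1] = -42.0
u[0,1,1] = 0.0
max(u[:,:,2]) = 79.0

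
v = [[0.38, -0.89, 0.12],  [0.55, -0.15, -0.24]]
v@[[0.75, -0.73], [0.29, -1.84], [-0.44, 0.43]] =[[-0.03,1.41],[0.47,-0.23]]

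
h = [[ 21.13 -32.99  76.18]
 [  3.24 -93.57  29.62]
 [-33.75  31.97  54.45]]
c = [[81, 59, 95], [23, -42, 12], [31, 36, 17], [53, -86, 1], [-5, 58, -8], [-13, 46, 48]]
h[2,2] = 54.45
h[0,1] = -32.99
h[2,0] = -33.75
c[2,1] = 36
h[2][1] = 31.97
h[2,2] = 54.45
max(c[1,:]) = 23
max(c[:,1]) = 59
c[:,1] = [59, -42, 36, -86, 58, 46]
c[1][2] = 12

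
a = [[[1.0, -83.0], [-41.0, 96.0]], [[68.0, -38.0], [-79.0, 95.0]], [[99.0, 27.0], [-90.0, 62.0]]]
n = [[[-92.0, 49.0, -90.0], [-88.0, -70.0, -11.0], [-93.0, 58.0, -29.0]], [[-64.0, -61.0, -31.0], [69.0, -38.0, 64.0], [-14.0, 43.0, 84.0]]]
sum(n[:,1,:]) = -74.0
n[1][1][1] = -38.0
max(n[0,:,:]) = 58.0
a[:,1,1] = [96.0, 95.0, 62.0]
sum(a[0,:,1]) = 13.0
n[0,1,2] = -11.0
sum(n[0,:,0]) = -273.0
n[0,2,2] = -29.0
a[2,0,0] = 99.0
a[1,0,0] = 68.0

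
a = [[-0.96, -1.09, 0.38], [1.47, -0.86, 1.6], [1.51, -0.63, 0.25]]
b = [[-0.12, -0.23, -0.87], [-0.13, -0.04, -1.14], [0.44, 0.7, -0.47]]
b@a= [[-1.54, 0.88, -0.63], [-1.66, 0.89, -0.4], [-0.10, -0.79, 1.17]]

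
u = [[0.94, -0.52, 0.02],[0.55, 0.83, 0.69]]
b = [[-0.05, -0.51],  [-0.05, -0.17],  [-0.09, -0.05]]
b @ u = [[-0.33, -0.40, -0.35],  [-0.14, -0.12, -0.12],  [-0.11, 0.01, -0.04]]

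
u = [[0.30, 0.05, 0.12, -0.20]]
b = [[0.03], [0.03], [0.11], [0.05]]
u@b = [[0.01]]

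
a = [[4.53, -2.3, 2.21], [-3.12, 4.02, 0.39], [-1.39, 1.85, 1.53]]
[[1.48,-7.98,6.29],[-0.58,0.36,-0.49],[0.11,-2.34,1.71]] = a @[[0.18,-1.23,0.95], [-0.03,-0.69,0.48], [0.27,-1.81,1.4]]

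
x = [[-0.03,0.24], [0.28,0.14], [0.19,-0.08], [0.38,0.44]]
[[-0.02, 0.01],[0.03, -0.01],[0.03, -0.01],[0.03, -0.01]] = x @ [[0.13, -0.05], [-0.05, 0.02]]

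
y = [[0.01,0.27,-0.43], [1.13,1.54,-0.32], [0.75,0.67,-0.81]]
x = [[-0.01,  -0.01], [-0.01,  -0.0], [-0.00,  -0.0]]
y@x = [[-0.0, -0.00], [-0.03, -0.01], [-0.01, -0.01]]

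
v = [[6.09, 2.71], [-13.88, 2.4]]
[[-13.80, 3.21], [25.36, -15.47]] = v @ [[-1.95,0.95], [-0.71,-0.95]]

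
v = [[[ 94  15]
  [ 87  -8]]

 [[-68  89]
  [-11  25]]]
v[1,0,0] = -68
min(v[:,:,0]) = -68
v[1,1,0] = -11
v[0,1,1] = -8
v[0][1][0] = 87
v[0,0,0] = 94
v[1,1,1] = 25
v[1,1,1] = 25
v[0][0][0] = 94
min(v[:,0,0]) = -68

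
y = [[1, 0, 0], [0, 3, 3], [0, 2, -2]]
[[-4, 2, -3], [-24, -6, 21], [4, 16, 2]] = y @ [[-4, 2, -3], [-3, 3, 4], [-5, -5, 3]]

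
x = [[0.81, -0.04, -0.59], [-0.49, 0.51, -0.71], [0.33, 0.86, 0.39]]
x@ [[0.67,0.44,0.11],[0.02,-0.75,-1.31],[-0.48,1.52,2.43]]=[[0.83, -0.51, -1.29], [0.02, -1.68, -2.45], [0.05, 0.09, -0.14]]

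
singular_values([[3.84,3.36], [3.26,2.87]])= [6.7, 0.01]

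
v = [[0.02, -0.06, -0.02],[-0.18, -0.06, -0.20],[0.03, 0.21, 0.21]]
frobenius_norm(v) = 0.41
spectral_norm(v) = 0.38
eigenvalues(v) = [(-0.02+0j), (0.1+0.13j), (0.1-0.13j)]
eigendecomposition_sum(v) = [[(-0.02-0j), (-0.01+0j), -0.01-0.00j], [(-0.03-0j), (-0.01+0j), (-0.01-0j)], [(0.03+0j), (0.01-0j), (0.01+0j)]] + [[0.02-0.02j, -0.03-0.01j, -0.01-0.03j], [(-0.08-0.06j), (-0.03+0.09j), (-0.1+0.03j)], [0.00+0.12j, 0.10-0.04j, (0.1+0.07j)]] + [[0.02+0.02j, -0.03+0.01j, -0.01+0.03j], [(-0.08+0.06j), (-0.03-0.09j), (-0.1-0.03j)], [0.00-0.12j, (0.1+0.04j), (0.1-0.07j)]]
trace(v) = 0.17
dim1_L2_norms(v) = [0.07, 0.28, 0.3]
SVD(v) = [[0.10, -0.33, 0.94], [0.66, 0.73, 0.18], [-0.74, 0.6, 0.29]] @ diag([0.3800808164097857, 0.15791974917645024, 0.009996290177753301]) @ [[-0.37, -0.53, -0.76], [-0.76, 0.64, -0.09], [-0.54, -0.55, 0.64]]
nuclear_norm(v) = 0.55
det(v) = -0.00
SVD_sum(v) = [[-0.01, -0.02, -0.03], [-0.09, -0.13, -0.19], [0.1, 0.15, 0.22]] + [[0.04, -0.03, 0.0], [-0.09, 0.07, -0.01], [-0.07, 0.06, -0.01]] + [[-0.01, -0.01, 0.01], [-0.00, -0.00, 0.0], [-0.00, -0.00, 0.0]]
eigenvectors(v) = [[0.54+0.00j, (-0.14-0.14j), (-0.14+0.14j)], [(0.59+0j), (-0.39+0.49j), -0.39-0.49j], [-0.60+0.00j, (0.75+0j), 0.75-0.00j]]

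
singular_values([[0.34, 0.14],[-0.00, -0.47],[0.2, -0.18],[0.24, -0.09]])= [0.53, 0.46]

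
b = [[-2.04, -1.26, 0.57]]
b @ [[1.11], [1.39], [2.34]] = [[-2.68]]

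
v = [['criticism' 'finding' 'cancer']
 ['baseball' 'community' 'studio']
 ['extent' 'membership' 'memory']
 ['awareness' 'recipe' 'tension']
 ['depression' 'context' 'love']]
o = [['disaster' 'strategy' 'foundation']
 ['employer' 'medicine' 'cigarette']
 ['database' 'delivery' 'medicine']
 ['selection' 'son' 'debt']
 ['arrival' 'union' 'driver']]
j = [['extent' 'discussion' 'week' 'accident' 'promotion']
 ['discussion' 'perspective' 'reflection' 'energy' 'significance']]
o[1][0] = 'employer'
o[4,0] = 'arrival'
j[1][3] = 'energy'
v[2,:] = ['extent', 'membership', 'memory']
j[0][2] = 'week'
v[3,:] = ['awareness', 'recipe', 'tension']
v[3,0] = 'awareness'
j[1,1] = 'perspective'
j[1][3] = 'energy'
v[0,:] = ['criticism', 'finding', 'cancer']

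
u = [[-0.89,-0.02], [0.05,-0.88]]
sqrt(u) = [[-0.13, -0.6], [1.51, 0.17]]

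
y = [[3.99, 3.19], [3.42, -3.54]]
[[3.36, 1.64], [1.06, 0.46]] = y @ [[0.61, 0.29], [0.29, 0.15]]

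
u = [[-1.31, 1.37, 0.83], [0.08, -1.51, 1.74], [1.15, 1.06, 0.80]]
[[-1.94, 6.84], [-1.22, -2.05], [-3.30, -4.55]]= u@[[-0.71, -4.53],  [-1.11, 0.82],  [-1.63, -0.26]]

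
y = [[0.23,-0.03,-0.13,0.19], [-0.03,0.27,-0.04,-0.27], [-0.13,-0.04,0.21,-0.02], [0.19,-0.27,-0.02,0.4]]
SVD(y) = [[-0.38, -0.57, -0.48, -0.55], [0.52, -0.44, -0.51, 0.53], [0.09, 0.69, -0.69, -0.18], [-0.76, 0.07, -0.19, 0.62]] @ diag([0.6815196595944429, 0.3401566274412379, 0.08553747284116982, 0.0027862401231494045]) @ [[-0.38, 0.52, 0.09, -0.76], [-0.57, -0.44, 0.69, 0.07], [-0.48, -0.51, -0.69, -0.19], [-0.55, 0.53, -0.18, 0.62]]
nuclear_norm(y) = 1.11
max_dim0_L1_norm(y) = 0.88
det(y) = 0.00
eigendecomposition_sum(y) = [[0.1, -0.13, -0.02, 0.20], [-0.13, 0.18, 0.03, -0.27], [-0.02, 0.03, 0.01, -0.05], [0.20, -0.27, -0.05, 0.39]] + [[0.11, 0.08, -0.13, -0.01],[0.08, 0.06, -0.1, -0.01],[-0.13, -0.10, 0.16, 0.02],[-0.01, -0.01, 0.02, 0.00]] + [[0.0, -0.0, 0.0, -0.00], [-0.0, 0.0, -0.00, 0.0], [0.0, -0.00, 0.0, -0.00], [-0.00, 0.00, -0.0, 0.0]] + [[0.02,0.02,0.03,0.01], [0.02,0.02,0.03,0.01], [0.03,0.03,0.04,0.01], [0.01,0.01,0.01,0.0]]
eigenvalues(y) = [0.68, 0.34, 0.0, 0.09]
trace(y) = 1.11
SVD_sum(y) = [[0.10, -0.13, -0.02, 0.20], [-0.13, 0.18, 0.03, -0.27], [-0.02, 0.03, 0.01, -0.05], [0.20, -0.27, -0.05, 0.39]] + [[0.11, 0.08, -0.13, -0.01], [0.08, 0.06, -0.1, -0.01], [-0.13, -0.10, 0.16, 0.02], [-0.01, -0.01, 0.02, 0.00]] + [[0.02, 0.02, 0.03, 0.01], [0.02, 0.02, 0.03, 0.01], [0.03, 0.03, 0.04, 0.01], [0.01, 0.01, 0.01, 0.00]] + [[0.00, -0.00, 0.00, -0.0], [-0.0, 0.0, -0.00, 0.00], [0.00, -0.00, 0.00, -0.0], [-0.00, 0.0, -0.0, 0.00]]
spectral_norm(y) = 0.68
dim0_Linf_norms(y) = [0.23, 0.27, 0.21, 0.4]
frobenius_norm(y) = 0.77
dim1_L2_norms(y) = [0.33, 0.39, 0.25, 0.52]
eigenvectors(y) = [[0.38, -0.57, 0.55, 0.48], [-0.52, -0.44, -0.53, 0.51], [-0.09, 0.69, 0.18, 0.69], [0.76, 0.07, -0.62, 0.19]]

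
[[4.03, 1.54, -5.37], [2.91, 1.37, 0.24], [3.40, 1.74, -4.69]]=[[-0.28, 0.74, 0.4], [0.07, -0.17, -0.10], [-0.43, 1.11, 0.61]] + [[4.31, 0.80, -5.77], [2.84, 1.54, 0.34], [3.83, 0.63, -5.3]]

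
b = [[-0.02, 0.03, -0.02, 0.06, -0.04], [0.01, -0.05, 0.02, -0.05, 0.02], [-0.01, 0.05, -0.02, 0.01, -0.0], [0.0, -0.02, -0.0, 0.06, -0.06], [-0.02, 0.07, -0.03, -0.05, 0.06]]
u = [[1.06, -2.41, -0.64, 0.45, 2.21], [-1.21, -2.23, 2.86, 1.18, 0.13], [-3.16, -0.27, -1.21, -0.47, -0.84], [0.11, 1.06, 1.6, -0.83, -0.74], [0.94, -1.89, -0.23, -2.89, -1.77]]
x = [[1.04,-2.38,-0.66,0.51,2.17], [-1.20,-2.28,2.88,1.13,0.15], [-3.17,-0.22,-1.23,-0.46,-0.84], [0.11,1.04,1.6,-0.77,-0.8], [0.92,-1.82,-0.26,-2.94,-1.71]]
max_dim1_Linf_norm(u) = 3.16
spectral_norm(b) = 0.15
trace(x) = -4.95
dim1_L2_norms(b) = [0.08, 0.08, 0.06, 0.09, 0.11]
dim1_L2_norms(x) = [3.49, 4.03, 3.54, 2.21, 3.97]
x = u + b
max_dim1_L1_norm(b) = 0.23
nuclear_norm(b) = 0.29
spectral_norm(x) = 4.40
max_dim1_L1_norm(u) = 7.72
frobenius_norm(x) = 7.85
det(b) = -0.00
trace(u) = -4.98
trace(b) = 0.03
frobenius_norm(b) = 0.19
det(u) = 157.17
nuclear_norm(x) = 16.17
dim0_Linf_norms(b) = [0.02, 0.07, 0.03, 0.06, 0.06]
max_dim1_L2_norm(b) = 0.11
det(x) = 131.91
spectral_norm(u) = 4.38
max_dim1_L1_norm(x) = 7.65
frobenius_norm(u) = 7.86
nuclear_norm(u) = 16.29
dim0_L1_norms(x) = [6.44, 7.74, 6.63, 5.81, 5.67]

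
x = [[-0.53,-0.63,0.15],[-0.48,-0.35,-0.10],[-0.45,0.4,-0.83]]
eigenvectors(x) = [[0.55, -0.67, -0.03], [-0.59, -0.59, 0.22], [-0.59, -0.46, 0.97]]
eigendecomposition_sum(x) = [[-0.00, 0.0, -0.00], [0.00, -0.00, 0.00], [0.00, -0.00, 0.00]] + [[-0.53, -0.61, 0.12], [-0.46, -0.53, 0.11], [-0.36, -0.42, 0.08]] + [[0.0, -0.02, 0.03], [-0.02, 0.19, -0.21], [-0.09, 0.82, -0.92]]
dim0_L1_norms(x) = [1.46, 1.38, 1.08]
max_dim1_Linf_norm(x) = 0.83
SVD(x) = [[0.33,0.76,0.56], [0.00,0.6,-0.80], [-0.94,0.26,0.20]] @ diag([1.04840241869062, 1.0076856814993371, 0.004683565402048678]) @ [[0.24,-0.56,0.79], [-0.8,-0.58,-0.16], [-0.55,0.6,0.58]]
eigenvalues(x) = [-0.01, -0.98, -0.73]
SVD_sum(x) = [[0.08,-0.19,0.27],[0.00,-0.0,0.00],[-0.24,0.55,-0.79]] + [[-0.61, -0.44, -0.12], [-0.48, -0.35, -0.1], [-0.21, -0.15, -0.04]] + [[-0.00, 0.0, 0.00], [0.00, -0.0, -0.00], [-0.00, 0.00, 0.00]]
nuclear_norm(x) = 2.06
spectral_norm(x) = 1.05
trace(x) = -1.71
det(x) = -0.00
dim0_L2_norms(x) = [0.84, 0.82, 0.85]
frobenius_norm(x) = 1.45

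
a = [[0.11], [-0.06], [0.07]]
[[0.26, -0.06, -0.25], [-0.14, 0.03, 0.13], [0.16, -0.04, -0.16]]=a @ [[2.34, -0.52, -2.24]]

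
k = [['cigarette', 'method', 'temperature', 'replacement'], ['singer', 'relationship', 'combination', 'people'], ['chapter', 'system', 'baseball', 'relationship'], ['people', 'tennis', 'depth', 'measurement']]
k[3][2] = 'depth'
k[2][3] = 'relationship'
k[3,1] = 'tennis'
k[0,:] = ['cigarette', 'method', 'temperature', 'replacement']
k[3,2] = 'depth'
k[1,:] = ['singer', 'relationship', 'combination', 'people']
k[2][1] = 'system'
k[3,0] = 'people'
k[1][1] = 'relationship'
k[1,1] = 'relationship'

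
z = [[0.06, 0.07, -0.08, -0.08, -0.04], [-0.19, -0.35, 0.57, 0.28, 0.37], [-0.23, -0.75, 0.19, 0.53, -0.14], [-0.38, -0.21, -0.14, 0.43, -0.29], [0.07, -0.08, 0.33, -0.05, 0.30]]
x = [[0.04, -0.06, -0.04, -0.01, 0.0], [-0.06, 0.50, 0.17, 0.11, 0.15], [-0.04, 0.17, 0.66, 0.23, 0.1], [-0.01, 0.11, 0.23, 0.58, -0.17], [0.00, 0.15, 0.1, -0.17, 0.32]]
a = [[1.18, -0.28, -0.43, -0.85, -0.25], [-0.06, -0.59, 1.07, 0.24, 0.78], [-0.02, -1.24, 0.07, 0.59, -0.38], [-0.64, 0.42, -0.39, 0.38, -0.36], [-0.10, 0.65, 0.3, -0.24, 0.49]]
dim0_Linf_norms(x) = [0.06, 0.5, 0.66, 0.58, 0.32]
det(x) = 0.00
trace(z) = 0.63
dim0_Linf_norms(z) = [0.38, 0.75, 0.57, 0.53, 0.37]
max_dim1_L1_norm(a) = 2.99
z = x @ a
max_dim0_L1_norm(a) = 3.18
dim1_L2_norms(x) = [0.08, 0.56, 0.73, 0.66, 0.4]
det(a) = 0.00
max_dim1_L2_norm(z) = 0.98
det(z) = -0.00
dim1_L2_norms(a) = [1.56, 1.47, 1.43, 1.01, 0.91]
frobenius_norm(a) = 2.91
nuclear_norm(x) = 2.10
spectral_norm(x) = 0.95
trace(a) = 1.53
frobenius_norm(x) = 1.20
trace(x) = 2.10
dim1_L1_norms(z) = [0.33, 1.76, 1.84, 1.45, 0.83]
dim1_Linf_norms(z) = [0.08, 0.57, 0.75, 0.43, 0.33]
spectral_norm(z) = 1.25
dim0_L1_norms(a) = [2.0, 3.18, 2.26, 2.3, 2.26]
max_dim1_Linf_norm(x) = 0.66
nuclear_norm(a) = 5.03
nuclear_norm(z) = 2.38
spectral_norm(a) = 1.82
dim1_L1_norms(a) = [2.99, 2.74, 2.3, 2.19, 1.78]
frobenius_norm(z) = 1.54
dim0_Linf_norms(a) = [1.18, 1.24, 1.07, 0.85, 0.78]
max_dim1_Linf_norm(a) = 1.24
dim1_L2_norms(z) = [0.15, 0.84, 0.98, 0.69, 0.46]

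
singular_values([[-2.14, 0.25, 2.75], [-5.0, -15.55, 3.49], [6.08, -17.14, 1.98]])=[23.48, 8.32, 2.26]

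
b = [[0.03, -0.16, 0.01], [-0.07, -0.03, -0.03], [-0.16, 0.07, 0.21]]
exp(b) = [[1.04,-0.16,0.01], [-0.07,0.97,-0.03], [-0.18,0.09,1.23]]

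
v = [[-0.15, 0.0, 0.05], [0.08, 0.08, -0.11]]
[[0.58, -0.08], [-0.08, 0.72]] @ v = [[-0.09, -0.01, 0.04], [0.07, 0.06, -0.08]]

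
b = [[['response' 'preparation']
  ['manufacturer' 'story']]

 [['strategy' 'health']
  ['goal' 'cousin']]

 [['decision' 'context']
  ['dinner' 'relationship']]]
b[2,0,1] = 'context'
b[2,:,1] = ['context', 'relationship']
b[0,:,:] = [['response', 'preparation'], ['manufacturer', 'story']]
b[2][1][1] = 'relationship'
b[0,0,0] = 'response'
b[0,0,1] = 'preparation'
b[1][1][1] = 'cousin'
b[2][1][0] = 'dinner'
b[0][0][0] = 'response'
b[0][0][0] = 'response'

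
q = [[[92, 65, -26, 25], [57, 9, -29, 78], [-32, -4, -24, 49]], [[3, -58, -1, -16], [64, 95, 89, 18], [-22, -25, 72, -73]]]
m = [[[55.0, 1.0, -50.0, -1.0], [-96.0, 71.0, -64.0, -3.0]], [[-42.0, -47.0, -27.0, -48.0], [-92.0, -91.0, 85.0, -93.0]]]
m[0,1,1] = 71.0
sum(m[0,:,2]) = -114.0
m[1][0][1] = -47.0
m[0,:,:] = [[55.0, 1.0, -50.0, -1.0], [-96.0, 71.0, -64.0, -3.0]]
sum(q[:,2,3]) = -24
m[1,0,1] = -47.0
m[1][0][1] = -47.0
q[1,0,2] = -1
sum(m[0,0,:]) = 5.0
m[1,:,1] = [-47.0, -91.0]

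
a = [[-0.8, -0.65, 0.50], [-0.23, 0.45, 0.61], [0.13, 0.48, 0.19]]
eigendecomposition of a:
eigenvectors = [[-0.96, -0.70, -0.16], [-0.22, 0.42, 0.83], [0.19, -0.58, 0.54]]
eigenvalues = [-1.05, -0.0, 0.89]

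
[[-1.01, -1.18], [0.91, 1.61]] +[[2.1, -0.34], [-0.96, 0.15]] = [[1.09, -1.52], [-0.05, 1.76]]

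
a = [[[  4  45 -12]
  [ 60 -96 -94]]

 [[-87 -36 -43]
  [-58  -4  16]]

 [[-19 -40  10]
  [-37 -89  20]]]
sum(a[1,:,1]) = -40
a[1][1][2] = 16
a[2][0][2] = 10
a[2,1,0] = -37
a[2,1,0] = -37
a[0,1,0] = 60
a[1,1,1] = -4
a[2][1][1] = -89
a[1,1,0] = -58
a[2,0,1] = -40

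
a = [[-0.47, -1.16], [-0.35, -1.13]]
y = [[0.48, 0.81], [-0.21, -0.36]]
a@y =[[0.02,0.04], [0.07,0.12]]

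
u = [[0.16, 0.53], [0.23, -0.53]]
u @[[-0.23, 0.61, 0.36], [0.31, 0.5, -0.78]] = [[0.13,0.36,-0.36], [-0.22,-0.12,0.50]]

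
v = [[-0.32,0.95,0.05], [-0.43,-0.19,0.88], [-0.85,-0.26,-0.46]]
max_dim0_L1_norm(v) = 1.6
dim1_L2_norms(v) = [1.0, 1.0, 1.0]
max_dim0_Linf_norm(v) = 0.95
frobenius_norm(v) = 1.73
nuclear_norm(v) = 3.00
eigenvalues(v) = [(0.01+1j), (0.01-1j), (-1+0j)]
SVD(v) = [[-0.57, -0.82, 0.02], [-0.48, 0.35, 0.8], [-0.67, 0.45, -0.59]] @ diag([1.005330144996153, 1.002918628283901, 0.9939645489669902]) @ [[0.95, -0.27, -0.14], [-0.27, -0.96, 0.06], [0.15, 0.02, 0.99]]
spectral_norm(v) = 1.01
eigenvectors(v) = [[(0.2-0.54j),0.20+0.54j,0.57+0.00j], [(0.63+0j),0.63-0.00j,-0.45+0.00j], [0.25+0.45j,0.25-0.45j,0.69+0.00j]]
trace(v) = -0.97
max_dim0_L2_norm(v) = 1.0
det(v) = -1.00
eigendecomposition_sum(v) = [[0.34j, (0.35+0.12j), 0.22-0.20j], [-0.34+0.13j, (0.01+0.4j), 0.29+0.15j], [-0.23-0.19j, (-0.29+0.16j), (0.01+0.26j)]] + [[0.00-0.34j, 0.35-0.12j, 0.22+0.20j], [(-0.34-0.13j), 0.01-0.40j, (0.29-0.15j)], [(-0.23+0.19j), (-0.29-0.16j), 0.01-0.26j]] + [[-0.33+0.00j, 0.26-0.00j, -0.39-0.00j], [(0.25-0j), (-0.2+0j), (0.3+0j)], [(-0.39+0j), 0.31-0.00j, (-0.47-0j)]]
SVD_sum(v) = [[-0.54, 0.16, 0.08], [-0.46, 0.13, 0.07], [-0.64, 0.18, 0.10]] + [[0.22, 0.79, -0.05], [-0.09, -0.34, 0.02], [-0.12, -0.43, 0.03]] + [[0.00, 0.00, 0.02], [0.12, 0.01, 0.79], [-0.09, -0.01, -0.58]]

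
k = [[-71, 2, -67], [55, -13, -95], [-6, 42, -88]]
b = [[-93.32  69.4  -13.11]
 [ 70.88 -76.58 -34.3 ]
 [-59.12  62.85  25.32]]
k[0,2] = -67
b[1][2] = -34.3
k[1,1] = -13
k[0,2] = -67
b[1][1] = -76.58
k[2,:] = [-6, 42, -88]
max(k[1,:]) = 55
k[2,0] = -6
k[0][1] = 2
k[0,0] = -71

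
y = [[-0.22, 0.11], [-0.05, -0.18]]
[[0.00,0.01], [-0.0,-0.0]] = y @ [[-0.01, -0.03], [0.02, 0.02]]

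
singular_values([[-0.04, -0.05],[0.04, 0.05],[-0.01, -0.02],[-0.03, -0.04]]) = [0.11, 0.0]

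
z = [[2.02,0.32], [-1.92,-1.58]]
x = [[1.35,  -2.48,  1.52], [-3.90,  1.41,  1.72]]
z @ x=[[1.48, -4.56, 3.62], [3.57, 2.53, -5.64]]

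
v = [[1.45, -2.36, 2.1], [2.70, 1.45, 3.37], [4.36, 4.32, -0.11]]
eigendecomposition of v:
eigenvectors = [[0.2,-0.28,-0.45], [-0.75,0.74,-0.3], [-0.64,0.61,0.84]]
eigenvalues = [3.6, 3.17, -3.98]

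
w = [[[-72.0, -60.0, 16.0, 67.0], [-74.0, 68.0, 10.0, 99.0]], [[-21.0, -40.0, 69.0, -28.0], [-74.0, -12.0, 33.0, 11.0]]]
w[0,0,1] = -60.0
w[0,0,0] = -72.0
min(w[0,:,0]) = -74.0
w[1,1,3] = 11.0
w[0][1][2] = 10.0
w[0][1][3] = 99.0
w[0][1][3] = 99.0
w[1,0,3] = -28.0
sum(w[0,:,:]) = 54.0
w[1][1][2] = 33.0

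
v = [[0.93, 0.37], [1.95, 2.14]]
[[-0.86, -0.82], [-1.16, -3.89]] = v@ [[-1.11, -0.24], [0.47, -1.60]]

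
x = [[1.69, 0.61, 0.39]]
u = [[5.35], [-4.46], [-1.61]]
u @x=[[9.04, 3.26, 2.09],  [-7.54, -2.72, -1.74],  [-2.72, -0.98, -0.63]]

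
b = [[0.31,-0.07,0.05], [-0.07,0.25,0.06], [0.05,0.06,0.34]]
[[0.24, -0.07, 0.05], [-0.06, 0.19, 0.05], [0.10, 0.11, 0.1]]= b @ [[0.73, -0.1, 0.19], [-0.10, 0.67, 0.22], [0.19, 0.22, 0.22]]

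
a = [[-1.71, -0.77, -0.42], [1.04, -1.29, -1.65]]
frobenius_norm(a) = 3.03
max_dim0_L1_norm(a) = 2.75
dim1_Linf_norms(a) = [1.71, 1.65]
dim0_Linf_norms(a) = [1.71, 1.29, 1.65]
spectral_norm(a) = 2.34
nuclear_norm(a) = 4.26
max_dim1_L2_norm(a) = 2.34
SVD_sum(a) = [[-0.06, 0.06, 0.08],[1.13, -1.25, -1.62]] + [[-1.65, -0.83, -0.5], [-0.09, -0.04, -0.03]]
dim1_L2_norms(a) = [1.92, 2.34]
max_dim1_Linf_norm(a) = 1.71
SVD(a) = [[-0.05, 1.00], [1.0, 0.05]] @ diag([2.339437231378865, 1.9205815370450665]) @ [[0.48,-0.53,-0.70], [-0.86,-0.44,-0.26]]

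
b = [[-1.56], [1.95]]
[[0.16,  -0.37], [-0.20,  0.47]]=b @ [[-0.10, 0.24]]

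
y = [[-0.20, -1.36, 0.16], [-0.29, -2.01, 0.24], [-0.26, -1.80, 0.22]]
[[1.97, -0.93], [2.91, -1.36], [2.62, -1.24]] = y@[[-3.14, 2.42], [-0.63, -0.0], [3.06, -2.76]]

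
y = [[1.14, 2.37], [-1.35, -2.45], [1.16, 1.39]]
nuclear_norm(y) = 4.60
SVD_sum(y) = [[1.30, 2.28], [-1.38, -2.43], [0.88, 1.55]] + [[-0.16, 0.09], [0.03, -0.02], [0.28, -0.16]]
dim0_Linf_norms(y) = [1.35, 2.45]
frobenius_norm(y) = 4.24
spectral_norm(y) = 4.23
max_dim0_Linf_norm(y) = 2.45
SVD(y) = [[-0.62, -0.48], [0.66, 0.1], [-0.42, 0.87]] @ diag([4.22870928696342, 0.3704291650900792]) @ [[-0.49, -0.87], [0.87, -0.49]]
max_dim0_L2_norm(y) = 3.68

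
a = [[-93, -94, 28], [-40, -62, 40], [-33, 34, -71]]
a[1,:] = [-40, -62, 40]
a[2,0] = -33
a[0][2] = 28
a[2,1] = 34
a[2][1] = 34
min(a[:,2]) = -71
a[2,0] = -33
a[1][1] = -62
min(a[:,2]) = -71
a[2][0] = -33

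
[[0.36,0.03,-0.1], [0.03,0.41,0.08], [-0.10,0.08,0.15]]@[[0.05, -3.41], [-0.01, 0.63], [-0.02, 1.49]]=[[0.02, -1.36], [-0.0, 0.28], [-0.01, 0.61]]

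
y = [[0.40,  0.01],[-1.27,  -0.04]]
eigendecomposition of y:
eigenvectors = [[0.31, -0.02], [-0.95, 1.00]]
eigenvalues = [0.37, -0.01]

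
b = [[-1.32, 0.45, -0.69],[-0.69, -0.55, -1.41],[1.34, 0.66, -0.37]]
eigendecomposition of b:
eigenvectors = [[-0.60+0.00j, 0.36-0.10j, (0.36+0.1j)], [0.59+0.00j, 0.67+0.00j, 0.67-0.00j], [0.54+0.00j, -0.17-0.62j, -0.17+0.62j]]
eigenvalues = [(-1.14+0j), (-0.55+1.42j), (-0.55-1.42j)]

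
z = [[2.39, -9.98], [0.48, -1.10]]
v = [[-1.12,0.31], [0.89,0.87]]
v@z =[[-2.53, 10.84], [2.54, -9.84]]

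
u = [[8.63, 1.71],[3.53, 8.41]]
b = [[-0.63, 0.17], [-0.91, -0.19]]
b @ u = [[-4.84, 0.35], [-8.52, -3.15]]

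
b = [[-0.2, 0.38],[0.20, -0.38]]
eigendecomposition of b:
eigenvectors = [[0.88, -0.71], [0.47, 0.71]]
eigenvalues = [0.0, -0.58]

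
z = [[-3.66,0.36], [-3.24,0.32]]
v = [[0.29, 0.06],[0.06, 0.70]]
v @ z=[[-1.26, 0.12],[-2.49, 0.25]]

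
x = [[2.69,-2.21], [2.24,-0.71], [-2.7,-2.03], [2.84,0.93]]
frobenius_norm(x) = 6.16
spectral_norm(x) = 5.26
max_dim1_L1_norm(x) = 4.9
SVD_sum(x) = [[2.61, 0.09],[2.21, 0.08],[-2.77, -0.09],[2.87, 0.1]] + [[0.08, -2.3], [0.03, -0.79], [0.07, -1.94], [-0.03, 0.83]]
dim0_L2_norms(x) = [5.25, 3.22]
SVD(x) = [[-0.5, -0.71],[-0.42, -0.24],[0.53, -0.6],[-0.55, 0.26]] @ diag([5.256354451501749, 3.217769084346756]) @ [[-1.0, -0.03],[-0.03, 1.00]]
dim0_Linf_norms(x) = [2.84, 2.21]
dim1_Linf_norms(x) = [2.69, 2.24, 2.7, 2.84]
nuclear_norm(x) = 8.47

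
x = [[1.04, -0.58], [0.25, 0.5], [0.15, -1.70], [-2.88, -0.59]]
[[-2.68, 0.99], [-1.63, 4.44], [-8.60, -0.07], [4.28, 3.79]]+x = [[-1.64,0.41],[-1.38,4.94],[-8.45,-1.77],[1.4,3.20]]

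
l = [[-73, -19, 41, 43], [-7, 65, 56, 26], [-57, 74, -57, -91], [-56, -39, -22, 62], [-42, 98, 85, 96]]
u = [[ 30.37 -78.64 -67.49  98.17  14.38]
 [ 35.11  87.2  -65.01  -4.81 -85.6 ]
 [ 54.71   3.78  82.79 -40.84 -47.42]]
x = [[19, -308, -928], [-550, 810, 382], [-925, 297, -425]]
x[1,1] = 810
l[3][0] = -56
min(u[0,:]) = -78.64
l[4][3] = 96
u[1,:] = [35.11, 87.2, -65.01, -4.81, -85.6]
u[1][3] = -4.81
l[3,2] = -22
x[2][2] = -425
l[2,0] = -57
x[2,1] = 297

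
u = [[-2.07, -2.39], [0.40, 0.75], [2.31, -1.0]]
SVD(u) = [[-0.89, 0.37], [0.22, -0.18], [0.4, 0.91]] @ diag([3.423633825850923, 2.3096171601564994]) @ [[0.83, 0.55],[0.55, -0.83]]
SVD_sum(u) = [[-2.54, -1.68], [0.62, 0.41], [1.15, 0.76]] + [[0.47,-0.71], [-0.22,0.34], [1.16,-1.76]]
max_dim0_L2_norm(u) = 3.13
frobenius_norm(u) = 4.13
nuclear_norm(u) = 5.73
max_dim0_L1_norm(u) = 4.78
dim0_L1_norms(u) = [4.78, 4.14]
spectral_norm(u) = 3.42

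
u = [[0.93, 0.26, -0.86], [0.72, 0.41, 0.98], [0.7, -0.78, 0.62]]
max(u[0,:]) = 0.933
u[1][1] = 0.41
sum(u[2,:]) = 0.5459999999999999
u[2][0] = 0.704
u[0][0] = 0.933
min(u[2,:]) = -0.778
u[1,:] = [0.723, 0.41, 0.977]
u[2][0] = 0.704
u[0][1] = 0.264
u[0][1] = 0.264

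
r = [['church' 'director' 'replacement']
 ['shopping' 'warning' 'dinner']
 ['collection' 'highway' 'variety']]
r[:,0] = ['church', 'shopping', 'collection']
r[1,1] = 'warning'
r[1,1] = 'warning'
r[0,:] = ['church', 'director', 'replacement']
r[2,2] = 'variety'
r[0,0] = 'church'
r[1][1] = 'warning'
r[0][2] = 'replacement'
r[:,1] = ['director', 'warning', 'highway']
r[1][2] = 'dinner'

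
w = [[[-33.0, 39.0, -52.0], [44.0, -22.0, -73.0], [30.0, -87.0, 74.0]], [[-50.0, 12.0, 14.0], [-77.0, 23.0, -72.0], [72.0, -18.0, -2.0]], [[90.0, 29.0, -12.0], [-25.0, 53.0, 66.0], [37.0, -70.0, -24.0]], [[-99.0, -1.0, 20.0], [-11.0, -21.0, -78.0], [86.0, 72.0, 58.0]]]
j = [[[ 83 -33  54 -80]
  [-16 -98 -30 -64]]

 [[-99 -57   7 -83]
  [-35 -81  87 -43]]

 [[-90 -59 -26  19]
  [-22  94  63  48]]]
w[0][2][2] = 74.0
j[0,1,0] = -16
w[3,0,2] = 20.0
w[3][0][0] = -99.0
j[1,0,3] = -83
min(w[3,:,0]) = -99.0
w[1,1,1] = 23.0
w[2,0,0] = 90.0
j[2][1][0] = -22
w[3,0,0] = -99.0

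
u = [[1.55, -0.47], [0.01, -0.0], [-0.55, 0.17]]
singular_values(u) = [1.72, 0.0]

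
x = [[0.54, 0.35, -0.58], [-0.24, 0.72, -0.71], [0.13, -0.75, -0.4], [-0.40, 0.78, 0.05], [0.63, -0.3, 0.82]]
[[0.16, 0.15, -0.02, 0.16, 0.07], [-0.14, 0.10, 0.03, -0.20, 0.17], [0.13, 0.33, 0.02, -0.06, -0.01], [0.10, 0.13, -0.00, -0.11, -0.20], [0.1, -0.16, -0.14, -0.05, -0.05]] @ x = [[0.03, 0.28, -0.13], [0.09, -0.21, 0.13], [0.01, 0.22, -0.33], [-0.06, 0.10, -0.32], [0.06, 0.0, 0.07]]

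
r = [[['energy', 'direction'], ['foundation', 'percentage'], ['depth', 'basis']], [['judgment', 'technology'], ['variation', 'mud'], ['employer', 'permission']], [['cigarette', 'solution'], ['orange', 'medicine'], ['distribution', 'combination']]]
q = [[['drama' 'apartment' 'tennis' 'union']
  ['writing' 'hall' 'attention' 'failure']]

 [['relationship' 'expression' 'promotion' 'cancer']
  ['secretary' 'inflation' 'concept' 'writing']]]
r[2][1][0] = 'orange'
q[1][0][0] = 'relationship'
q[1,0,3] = 'cancer'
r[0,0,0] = 'energy'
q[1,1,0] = 'secretary'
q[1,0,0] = 'relationship'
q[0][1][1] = 'hall'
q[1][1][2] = 'concept'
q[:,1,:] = [['writing', 'hall', 'attention', 'failure'], ['secretary', 'inflation', 'concept', 'writing']]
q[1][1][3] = 'writing'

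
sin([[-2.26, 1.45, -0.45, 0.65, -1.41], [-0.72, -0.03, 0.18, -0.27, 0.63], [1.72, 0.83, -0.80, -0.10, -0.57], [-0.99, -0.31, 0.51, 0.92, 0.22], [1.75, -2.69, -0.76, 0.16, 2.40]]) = [[-3.38, 1.28, 0.41, 0.74, -1.29], [-0.21, 0.15, 0.75, -0.71, 0.78], [-0.03, 1.28, -1.64, 0.78, -1.45], [-0.45, -0.36, 0.96, 0.44, 0.5], [1.86, -1.52, -0.89, -0.47, 1.85]]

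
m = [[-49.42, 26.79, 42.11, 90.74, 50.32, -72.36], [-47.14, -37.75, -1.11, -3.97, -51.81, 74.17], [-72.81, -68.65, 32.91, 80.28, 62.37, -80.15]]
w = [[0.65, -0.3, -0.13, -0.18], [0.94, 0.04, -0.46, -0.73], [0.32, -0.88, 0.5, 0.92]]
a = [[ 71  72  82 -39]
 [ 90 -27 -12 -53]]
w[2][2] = 0.505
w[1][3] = -0.727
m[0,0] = -49.42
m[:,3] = [90.74, -3.97, 80.28]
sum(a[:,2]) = 70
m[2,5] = -80.15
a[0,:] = [71, 72, 82, -39]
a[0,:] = [71, 72, 82, -39]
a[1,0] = 90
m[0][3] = 90.74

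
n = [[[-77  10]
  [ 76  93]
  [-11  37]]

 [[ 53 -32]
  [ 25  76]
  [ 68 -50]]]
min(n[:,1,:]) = 25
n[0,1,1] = 93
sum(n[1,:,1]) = -6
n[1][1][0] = 25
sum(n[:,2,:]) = 44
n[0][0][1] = 10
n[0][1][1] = 93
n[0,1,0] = 76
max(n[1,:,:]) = 76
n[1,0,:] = [53, -32]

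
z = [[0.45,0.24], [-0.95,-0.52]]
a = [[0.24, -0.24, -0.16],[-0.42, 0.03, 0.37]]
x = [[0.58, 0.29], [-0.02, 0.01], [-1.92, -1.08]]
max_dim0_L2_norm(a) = 0.48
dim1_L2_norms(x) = [0.65, 0.02, 2.2]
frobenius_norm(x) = 2.30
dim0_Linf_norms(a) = [0.42, 0.24, 0.37]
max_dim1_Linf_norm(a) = 0.42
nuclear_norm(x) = 2.33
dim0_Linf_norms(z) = [0.95, 0.52]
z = a @ x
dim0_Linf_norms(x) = [1.92, 1.08]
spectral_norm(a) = 0.64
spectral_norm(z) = 1.20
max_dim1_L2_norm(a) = 0.56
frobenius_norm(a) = 0.67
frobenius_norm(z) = 1.20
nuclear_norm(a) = 0.84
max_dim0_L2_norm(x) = 2.01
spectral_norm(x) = 2.30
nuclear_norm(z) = 1.20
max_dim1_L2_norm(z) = 1.08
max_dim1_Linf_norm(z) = 0.95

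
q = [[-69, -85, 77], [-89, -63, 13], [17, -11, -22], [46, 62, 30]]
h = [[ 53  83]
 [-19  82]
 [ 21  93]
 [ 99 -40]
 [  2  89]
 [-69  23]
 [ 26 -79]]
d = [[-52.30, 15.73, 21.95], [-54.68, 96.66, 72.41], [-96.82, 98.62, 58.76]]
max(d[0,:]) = 21.95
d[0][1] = 15.73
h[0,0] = 53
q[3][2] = 30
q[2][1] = -11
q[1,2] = 13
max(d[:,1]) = 98.62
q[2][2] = -22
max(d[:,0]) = -52.3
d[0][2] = 21.95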